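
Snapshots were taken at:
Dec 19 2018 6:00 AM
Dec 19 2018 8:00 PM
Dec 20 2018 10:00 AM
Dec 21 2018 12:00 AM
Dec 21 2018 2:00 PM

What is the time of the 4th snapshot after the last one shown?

Dec 23 2018 10:00 PM

Spacing: 14, 14, 14, 14 h — constant 14 h.
Dec 21 2018 2:00 PM + 14 h = Dec 22 2018 4:00 AM.
Dec 22 2018 4:00 AM + 14 h = Dec 22 2018 6:00 PM.
Dec 22 2018 6:00 PM + 14 h = Dec 23 2018 8:00 AM.
Dec 23 2018 8:00 AM + 14 h = Dec 23 2018 10:00 PM.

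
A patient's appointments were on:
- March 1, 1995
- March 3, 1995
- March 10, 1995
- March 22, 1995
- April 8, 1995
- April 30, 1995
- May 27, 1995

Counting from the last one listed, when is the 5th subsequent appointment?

December 23, 1995

Intervals are 2, 7, 12, 17, 22, 27 days — an arithmetic progression with common difference 5.
Next gap: 32 days. May 27, 1995 + 32 days = June 28, 1995.
Next gap: 37 days. June 28, 1995 + 37 days = August 4, 1995.
Next gap: 42 days. August 4, 1995 + 42 days = September 15, 1995.
Next gap: 47 days. September 15, 1995 + 47 days = November 1, 1995.
Next gap: 52 days. November 1, 1995 + 52 days = December 23, 1995.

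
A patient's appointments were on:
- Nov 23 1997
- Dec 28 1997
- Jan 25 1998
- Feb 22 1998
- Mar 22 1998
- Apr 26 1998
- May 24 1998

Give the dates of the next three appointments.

Gaps: 35, 28, 28, 28, 35, 28 days — a mix of 28 and 35. Every date is a Sunday.
Each is the 4th Sunday of its month.
June 1998 — 4th Sunday is Jun 28 1998.
July 1998 — 4th Sunday is Jul 26 1998.
4th Sunday of August 1998: Aug 23 1998.

Jun 28 1998, Jul 26 1998, Aug 23 1998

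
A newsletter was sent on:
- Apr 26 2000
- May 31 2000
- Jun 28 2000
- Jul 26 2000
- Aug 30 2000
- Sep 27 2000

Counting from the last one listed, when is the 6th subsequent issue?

Mar 28 2001

Every date is a Wednesday; gaps 35, 28, 28, 35, 28 days.
Each is the last Wednesday of its month (at least one falls on the 29th or later, ruling out '4th Wednesday').
Last Wednesday of October 2000: Oct 25 2000.
November 2000 ends with Wednesday Nov 29 2000.
Last Wednesday of December 2000: Dec 27 2000.
Last Wednesday of January 2001: Jan 31 2001.
Last Wednesday of February 2001: Feb 28 2001.
Last Wednesday of March 2001: Mar 28 2001.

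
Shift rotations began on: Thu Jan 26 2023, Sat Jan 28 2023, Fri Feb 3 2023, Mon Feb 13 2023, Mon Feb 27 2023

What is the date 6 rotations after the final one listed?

Mon Aug 14 2023

The spacing grows by 4 each time: 2, 6, 10, 14 days.
Next gap: 18 days. Mon Feb 27 2023 + 18 days = Fri Mar 17 2023.
Next gap: 22 days. Fri Mar 17 2023 + 22 days = Sat Apr 8 2023.
Next gap: 26 days. Sat Apr 8 2023 + 26 days = Thu May 4 2023.
Next gap: 30 days. Thu May 4 2023 + 30 days = Sat Jun 3 2023.
Next gap: 34 days. Sat Jun 3 2023 + 34 days = Fri Jul 7 2023.
Next gap: 38 days. Fri Jul 7 2023 + 38 days = Mon Aug 14 2023.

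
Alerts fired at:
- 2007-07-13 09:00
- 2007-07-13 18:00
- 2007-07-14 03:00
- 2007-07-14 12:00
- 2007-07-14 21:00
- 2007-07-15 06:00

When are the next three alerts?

Gaps: 9, 9, 9, 9, 9 hours — each event is 9 hours after the previous one.
2007-07-15 06:00 + 9 h = 2007-07-15 15:00.
2007-07-15 15:00 + 9 h = 2007-07-16 00:00.
2007-07-16 00:00 + 9 h = 2007-07-16 09:00.

2007-07-15 15:00, 2007-07-16 00:00, 2007-07-16 09:00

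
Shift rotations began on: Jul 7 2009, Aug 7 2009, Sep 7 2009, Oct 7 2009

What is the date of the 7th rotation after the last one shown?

May 7 2010

The day-of-month is always 7 (31, 31, 30 days between events).
So this recurs on the 7th of each month.
November 2009: Nov 7 2009.
December 2009: Dec 7 2009.
January 2010: Jan 7 2010.
Next: February 2010 → Feb 7 2010.
March 2010: Mar 7 2010.
Next: April 2010 → Apr 7 2010.
May 2010: May 7 2010.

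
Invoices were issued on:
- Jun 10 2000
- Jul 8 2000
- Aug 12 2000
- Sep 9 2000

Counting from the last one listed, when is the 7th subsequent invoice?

Apr 14 2001

All dates are Saturdays, 28, 35, 28 days apart.
Specifically, the 2nd Saturday of each month.
October 2000 — 2nd Saturday is Oct 14 2000.
November 2000 — 2nd Saturday is Nov 11 2000.
2nd Saturday of December 2000: Dec 9 2000.
January 2001 — 2nd Saturday is Jan 13 2001.
2nd Saturday of February 2001: Feb 10 2001.
March 2001 — 2nd Saturday is Mar 10 2001.
2nd Saturday of April 2001: Apr 14 2001.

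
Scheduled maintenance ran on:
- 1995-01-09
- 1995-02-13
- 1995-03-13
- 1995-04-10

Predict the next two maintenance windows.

1995-05-08, 1995-06-12

All dates are Mondays, 35, 28, 28 days apart.
Specifically, the 2nd Monday of each month.
2nd Monday of May 1995: 1995-05-08.
June 1995 — 2nd Monday is 1995-06-12.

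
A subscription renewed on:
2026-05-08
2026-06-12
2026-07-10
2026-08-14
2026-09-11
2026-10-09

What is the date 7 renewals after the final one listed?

2027-05-14

These are Fridays at 28- or 35-day spacing (35, 28, 35, 28, 28).
The pattern: 2nd Friday of the month.
November 2026 — 2nd Friday is 2026-11-13.
2nd Friday of December 2026: 2026-12-11.
January 2027 — 2nd Friday is 2027-01-08.
February 2027 — 2nd Friday is 2027-02-12.
March 2027 — 2nd Friday is 2027-03-12.
2nd Friday of April 2027: 2027-04-09.
2nd Friday of May 2027: 2027-05-14.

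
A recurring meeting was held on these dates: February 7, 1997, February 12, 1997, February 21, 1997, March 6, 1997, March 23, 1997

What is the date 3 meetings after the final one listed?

Intervals are 5, 9, 13, 17 days — an arithmetic progression with common difference 4.
Next gap: 21 days. March 23, 1997 + 21 days = April 13, 1997.
Next gap: 25 days. April 13, 1997 + 25 days = May 8, 1997.
Next gap: 29 days. May 8, 1997 + 29 days = June 6, 1997.

June 6, 1997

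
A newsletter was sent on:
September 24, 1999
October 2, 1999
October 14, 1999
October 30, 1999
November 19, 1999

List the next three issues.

December 13, 1999; January 10, 2000; February 11, 2000

The spacing grows by 4 each time: 8, 12, 16, 20 days.
Next gap: 24 days. November 19, 1999 + 24 days = December 13, 1999.
Next gap: 28 days. December 13, 1999 + 28 days = January 10, 2000.
Next gap: 32 days. January 10, 2000 + 32 days = February 11, 2000.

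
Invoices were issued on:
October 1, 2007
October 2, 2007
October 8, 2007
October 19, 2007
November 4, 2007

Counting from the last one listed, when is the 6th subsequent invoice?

May 23, 2008

The spacing grows by 5 each time: 1, 6, 11, 16 days.
Next gap: 21 days. November 4, 2007 + 21 days = November 25, 2007.
Next gap: 26 days. November 25, 2007 + 26 days = December 21, 2007.
Next gap: 31 days. December 21, 2007 + 31 days = January 21, 2008.
Next gap: 36 days. January 21, 2008 + 36 days = February 26, 2008.
Next gap: 41 days. February 26, 2008 + 41 days = April 7, 2008.
Next gap: 46 days. April 7, 2008 + 46 days = May 23, 2008.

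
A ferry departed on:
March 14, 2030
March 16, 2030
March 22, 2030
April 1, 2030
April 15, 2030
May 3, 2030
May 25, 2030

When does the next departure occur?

June 20, 2030

Gaps: 2, 6, 10, 14, 18, 22 days — each gap is 4 larger than the previous one.
Next gap: 26 days. May 25, 2030 + 26 days = June 20, 2030.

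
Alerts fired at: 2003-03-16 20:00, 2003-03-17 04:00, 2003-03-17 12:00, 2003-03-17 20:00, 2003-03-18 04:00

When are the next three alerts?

2003-03-18 12:00, 2003-03-18 20:00, 2003-03-19 04:00

Spacing: 8, 8, 8, 8 h — constant 8 h.
2003-03-18 04:00 + 8 h = 2003-03-18 12:00.
2003-03-18 12:00 + 8 h = 2003-03-18 20:00.
2003-03-18 20:00 + 8 h = 2003-03-19 04:00.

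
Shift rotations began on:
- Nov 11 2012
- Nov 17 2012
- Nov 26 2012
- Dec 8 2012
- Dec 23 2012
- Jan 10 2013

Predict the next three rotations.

Gaps: 6, 9, 12, 15, 18 days — each gap is 3 larger than the previous one.
Next gap: 21 days. Jan 10 2013 + 21 days = Jan 31 2013.
Next gap: 24 days. Jan 31 2013 + 24 days = Feb 24 2013.
Next gap: 27 days. Feb 24 2013 + 27 days = Mar 23 2013.

Jan 31 2013, Feb 24 2013, Mar 23 2013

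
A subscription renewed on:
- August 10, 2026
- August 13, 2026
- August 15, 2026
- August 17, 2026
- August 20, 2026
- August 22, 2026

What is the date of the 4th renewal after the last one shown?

August 31, 2026

Every event lands on a Monday or Thursday or Saturday (gaps cycle 3, 2, 2, 3, 2).
So the schedule is: every Monday, Thursday and Saturday.
The following Monday is August 24, 2026.
Next Thursday: August 27, 2026.
Next Saturday: August 29, 2026.
Next Monday: August 31, 2026.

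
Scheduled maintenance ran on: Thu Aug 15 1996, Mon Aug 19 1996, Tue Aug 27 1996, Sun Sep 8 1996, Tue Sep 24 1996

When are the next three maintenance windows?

Mon Oct 14 1996, Thu Nov 7 1996, Thu Dec 5 1996

The spacing grows by 4 each time: 4, 8, 12, 16 days.
Next gap: 20 days. Tue Sep 24 1996 + 20 days = Mon Oct 14 1996.
Next gap: 24 days. Mon Oct 14 1996 + 24 days = Thu Nov 7 1996.
Next gap: 28 days. Thu Nov 7 1996 + 28 days = Thu Dec 5 1996.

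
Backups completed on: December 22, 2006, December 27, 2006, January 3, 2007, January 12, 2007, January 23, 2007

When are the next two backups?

The spacing grows by 2 each time: 5, 7, 9, 11 days.
Next gap: 13 days. January 23, 2007 + 13 days = February 5, 2007.
Next gap: 15 days. February 5, 2007 + 15 days = February 20, 2007.

February 5, 2007; February 20, 2007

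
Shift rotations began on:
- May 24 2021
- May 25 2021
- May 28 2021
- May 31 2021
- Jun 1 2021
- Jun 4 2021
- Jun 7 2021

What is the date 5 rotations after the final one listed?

Gaps: 1, 3, 3, 1, 3, 3 days — not constant, but cyclic with period 3.
The events fall on every Monday, Tuesday and Friday.
Next Tuesday: Jun 8 2021.
The following Friday is Jun 11 2021.
The following Monday is Jun 14 2021.
The following Tuesday is Jun 15 2021.
The following Friday is Jun 18 2021.

Jun 18 2021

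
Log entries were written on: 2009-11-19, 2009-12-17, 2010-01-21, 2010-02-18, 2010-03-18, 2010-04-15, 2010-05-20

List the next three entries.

All dates are Thursdays, 28, 35, 28, 28, 28, 35 days apart.
Specifically, the 3rd Thursday of each month.
June 2010 — 3rd Thursday is 2010-06-17.
3rd Thursday of July 2010: 2010-07-15.
3rd Thursday of August 2010: 2010-08-19.

2010-06-17, 2010-07-15, 2010-08-19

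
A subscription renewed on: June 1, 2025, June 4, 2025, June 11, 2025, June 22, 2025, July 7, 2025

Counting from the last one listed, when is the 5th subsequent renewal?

November 19, 2025

The spacing grows by 4 each time: 3, 7, 11, 15 days.
Next gap: 19 days. July 7, 2025 + 19 days = July 26, 2025.
Next gap: 23 days. July 26, 2025 + 23 days = August 18, 2025.
Next gap: 27 days. August 18, 2025 + 27 days = September 14, 2025.
Next gap: 31 days. September 14, 2025 + 31 days = October 15, 2025.
Next gap: 35 days. October 15, 2025 + 35 days = November 19, 2025.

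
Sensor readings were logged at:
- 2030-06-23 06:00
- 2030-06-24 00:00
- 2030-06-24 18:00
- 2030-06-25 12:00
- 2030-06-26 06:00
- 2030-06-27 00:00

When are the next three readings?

The interval is a steady 18 hours (18, 18, 18, 18, 18).
2030-06-27 00:00 + 18 h = 2030-06-27 18:00.
2030-06-27 18:00 + 18 h = 2030-06-28 12:00.
2030-06-28 12:00 + 18 h = 2030-06-29 06:00.

2030-06-27 18:00, 2030-06-28 12:00, 2030-06-29 06:00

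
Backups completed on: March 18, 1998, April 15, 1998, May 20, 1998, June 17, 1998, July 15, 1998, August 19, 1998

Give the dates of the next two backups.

Gaps: 28, 35, 28, 28, 35 days — a mix of 28 and 35. Every date is a Wednesday.
Each is the 3rd Wednesday of its month.
3rd Wednesday of September 1998: September 16, 1998.
October 1998 — 3rd Wednesday is October 21, 1998.

September 16, 1998; October 21, 1998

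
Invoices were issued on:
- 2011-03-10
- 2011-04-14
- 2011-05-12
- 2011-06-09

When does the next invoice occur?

2011-07-14

These are Thursdays at 28- or 35-day spacing (35, 28, 28).
The pattern: 2nd Thursday of the month.
July 2011 — 2nd Thursday is 2011-07-14.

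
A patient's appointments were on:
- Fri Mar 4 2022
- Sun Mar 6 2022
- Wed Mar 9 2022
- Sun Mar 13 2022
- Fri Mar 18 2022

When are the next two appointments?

Thu Mar 24 2022, Thu Mar 31 2022

Gaps: 2, 3, 4, 5 days — each gap is 1 larger than the previous one.
Next gap: 6 days. Fri Mar 18 2022 + 6 days = Thu Mar 24 2022.
Next gap: 7 days. Thu Mar 24 2022 + 7 days = Thu Mar 31 2022.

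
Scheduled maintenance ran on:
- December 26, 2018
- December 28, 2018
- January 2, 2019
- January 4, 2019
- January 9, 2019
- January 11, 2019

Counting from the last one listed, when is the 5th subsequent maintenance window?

The gap pattern 2, 5, 2, 5, 2 repeats every 2 events.
These are the Wednesdays and Fridays of each week.
The following Wednesday is January 16, 2019.
Next Friday: January 18, 2019.
Next Wednesday: January 23, 2019.
Next Friday: January 25, 2019.
Next Wednesday: January 30, 2019.

January 30, 2019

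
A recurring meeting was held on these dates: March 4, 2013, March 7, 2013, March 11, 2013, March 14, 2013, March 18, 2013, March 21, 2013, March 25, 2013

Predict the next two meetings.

The gap pattern 3, 4, 3, 4, 3, 4 repeats every 2 events.
These are the Mondays and Thursdays of each week.
The following Thursday is March 28, 2013.
The following Monday is April 1, 2013.

March 28, 2013; April 1, 2013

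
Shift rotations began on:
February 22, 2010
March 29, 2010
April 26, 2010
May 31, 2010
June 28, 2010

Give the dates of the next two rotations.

July 26, 2010; August 30, 2010

These are Mondays with 35, 28, 35, 28-day gaps.
Each is the final Monday of its month — March 29, 2010 is past the 28th, so '4th Monday' doesn't fit.
July 2010 ends with Monday July 26, 2010.
Last Monday of August 2010: August 30, 2010.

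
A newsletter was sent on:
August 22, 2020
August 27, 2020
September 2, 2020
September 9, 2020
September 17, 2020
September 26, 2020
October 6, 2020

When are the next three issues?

The spacing grows by 1 each time: 5, 6, 7, 8, 9, 10 days.
Next gap: 11 days. October 6, 2020 + 11 days = October 17, 2020.
Next gap: 12 days. October 17, 2020 + 12 days = October 29, 2020.
Next gap: 13 days. October 29, 2020 + 13 days = November 11, 2020.

October 17, 2020; October 29, 2020; November 11, 2020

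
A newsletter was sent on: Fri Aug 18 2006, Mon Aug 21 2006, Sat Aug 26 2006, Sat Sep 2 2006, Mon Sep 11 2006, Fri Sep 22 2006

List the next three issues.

Thu Oct 5 2006, Fri Oct 20 2006, Mon Nov 6 2006

Intervals are 3, 5, 7, 9, 11 days — an arithmetic progression with common difference 2.
Next gap: 13 days. Fri Sep 22 2006 + 13 days = Thu Oct 5 2006.
Next gap: 15 days. Thu Oct 5 2006 + 15 days = Fri Oct 20 2006.
Next gap: 17 days. Fri Oct 20 2006 + 17 days = Mon Nov 6 2006.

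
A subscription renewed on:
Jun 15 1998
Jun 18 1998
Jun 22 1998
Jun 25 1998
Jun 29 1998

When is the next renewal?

The gap pattern 3, 4, 3, 4 repeats every 2 events.
These are the Mondays and Thursdays of each week.
The following Thursday is Jul 2 1998.

Jul 2 1998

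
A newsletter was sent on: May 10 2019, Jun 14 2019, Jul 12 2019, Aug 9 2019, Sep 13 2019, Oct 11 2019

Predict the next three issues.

Nov 8 2019, Dec 13 2019, Jan 10 2020

All dates are Fridays, 35, 28, 28, 35, 28 days apart.
Specifically, the 2nd Friday of each month.
2nd Friday of November 2019: Nov 8 2019.
December 2019 — 2nd Friday is Dec 13 2019.
2nd Friday of January 2020: Jan 10 2020.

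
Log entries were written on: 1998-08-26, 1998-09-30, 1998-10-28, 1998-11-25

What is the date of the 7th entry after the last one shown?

Every date is a Wednesday; gaps 35, 28, 28 days.
Each is the last Wednesday of its month (at least one falls on the 29th or later, ruling out '4th Wednesday').
Last Wednesday of December 1998: 1998-12-30.
Last Wednesday of January 1999: 1999-01-27.
Last Wednesday of February 1999: 1999-02-24.
Last Wednesday of March 1999: 1999-03-31.
Last Wednesday of April 1999: 1999-04-28.
May 1999 ends with Wednesday 1999-05-26.
June 1999 ends with Wednesday 1999-06-30.

1999-06-30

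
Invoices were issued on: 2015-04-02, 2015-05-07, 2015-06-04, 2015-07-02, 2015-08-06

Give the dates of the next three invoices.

All dates are Thursdays, 35, 28, 28, 35 days apart.
Specifically, the 1st Thursday of each month.
1st Thursday of September 2015: 2015-09-03.
October 2015 — 1st Thursday is 2015-10-01.
1st Thursday of November 2015: 2015-11-05.

2015-09-03, 2015-10-01, 2015-11-05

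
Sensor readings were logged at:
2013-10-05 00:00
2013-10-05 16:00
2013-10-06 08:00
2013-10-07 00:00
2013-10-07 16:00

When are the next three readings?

Spacing: 16, 16, 16, 16 h — constant 16 h.
2013-10-07 16:00 + 16 h = 2013-10-08 08:00.
2013-10-08 08:00 + 16 h = 2013-10-09 00:00.
2013-10-09 00:00 + 16 h = 2013-10-09 16:00.

2013-10-08 08:00, 2013-10-09 00:00, 2013-10-09 16:00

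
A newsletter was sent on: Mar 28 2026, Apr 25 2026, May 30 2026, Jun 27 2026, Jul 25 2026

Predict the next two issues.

Every date is a Saturday; gaps 28, 35, 28, 28 days.
Each is the last Saturday of its month (at least one falls on the 29th or later, ruling out '4th Saturday').
Last Saturday of August 2026: Aug 29 2026.
September 2026 ends with Saturday Sep 26 2026.

Aug 29 2026, Sep 26 2026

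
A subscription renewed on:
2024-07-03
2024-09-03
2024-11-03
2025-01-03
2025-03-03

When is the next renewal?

2025-05-03

The day-of-month is always 3 (62, 61, 61, 59 days between events).
So this recurs on the 3rd of every 2 months.
Next: May 2025 → 2025-05-03.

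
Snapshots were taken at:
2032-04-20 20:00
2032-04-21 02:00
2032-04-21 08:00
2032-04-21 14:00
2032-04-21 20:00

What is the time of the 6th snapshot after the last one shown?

The interval is a steady 6 hours (6, 6, 6, 6).
2032-04-21 20:00 + 6 h = 2032-04-22 02:00.
2032-04-22 02:00 + 6 h = 2032-04-22 08:00.
2032-04-22 08:00 + 6 h = 2032-04-22 14:00.
2032-04-22 14:00 + 6 h = 2032-04-22 20:00.
2032-04-22 20:00 + 6 h = 2032-04-23 02:00.
2032-04-23 02:00 + 6 h = 2032-04-23 08:00.

2032-04-23 08:00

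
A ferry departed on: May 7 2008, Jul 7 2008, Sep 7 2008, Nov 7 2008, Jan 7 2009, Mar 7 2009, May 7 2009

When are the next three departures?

Jul 7 2009, Sep 7 2009, Nov 7 2009

Each date is the 7th; the gaps (61, 62, 61, 61, 59, 61) track the month lengths.
The rule is the 7th of every 2 months.
Next: July 2009 → Jul 7 2009.
Next: September 2009 → Sep 7 2009.
November 2009: Nov 7 2009.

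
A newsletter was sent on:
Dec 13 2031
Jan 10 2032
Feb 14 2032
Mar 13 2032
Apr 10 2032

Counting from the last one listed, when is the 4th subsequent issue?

Aug 14 2032

These are Saturdays at 28- or 35-day spacing (28, 35, 28, 28).
The pattern: 2nd Saturday of the month.
2nd Saturday of May 2032: May 8 2032.
June 2032 — 2nd Saturday is Jun 12 2032.
July 2032 — 2nd Saturday is Jul 10 2032.
2nd Saturday of August 2032: Aug 14 2032.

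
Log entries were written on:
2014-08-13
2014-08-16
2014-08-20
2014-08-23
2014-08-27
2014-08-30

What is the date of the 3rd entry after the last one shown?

Gaps: 3, 4, 3, 4, 3 days — not constant, but cyclic with period 2.
The events fall on every Wednesday and Saturday.
Next Wednesday: 2014-09-03.
The following Saturday is 2014-09-06.
The following Wednesday is 2014-09-10.

2014-09-10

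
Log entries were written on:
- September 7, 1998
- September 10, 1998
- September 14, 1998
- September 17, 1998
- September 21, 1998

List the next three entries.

Gaps: 3, 4, 3, 4 days — not constant, but cyclic with period 2.
The events fall on every Monday and Thursday.
The following Thursday is September 24, 1998.
The following Monday is September 28, 1998.
Next Thursday: October 1, 1998.

September 24, 1998; September 28, 1998; October 1, 1998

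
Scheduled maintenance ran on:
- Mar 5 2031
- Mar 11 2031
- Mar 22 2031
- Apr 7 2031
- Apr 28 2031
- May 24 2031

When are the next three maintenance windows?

Jun 24 2031, Jul 30 2031, Sep 9 2031

Gaps: 6, 11, 16, 21, 26 days — each gap is 5 larger than the previous one.
Next gap: 31 days. May 24 2031 + 31 days = Jun 24 2031.
Next gap: 36 days. Jun 24 2031 + 36 days = Jul 30 2031.
Next gap: 41 days. Jul 30 2031 + 41 days = Sep 9 2031.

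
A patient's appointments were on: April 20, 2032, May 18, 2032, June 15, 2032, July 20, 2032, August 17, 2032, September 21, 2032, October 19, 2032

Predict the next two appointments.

Gaps: 28, 28, 35, 28, 35, 28 days — a mix of 28 and 35. Every date is a Tuesday.
Each is the 3rd Tuesday of its month.
3rd Tuesday of November 2032: November 16, 2032.
December 2032 — 3rd Tuesday is December 21, 2032.

November 16, 2032; December 21, 2032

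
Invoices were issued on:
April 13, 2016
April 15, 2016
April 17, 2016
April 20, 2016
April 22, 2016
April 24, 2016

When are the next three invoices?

April 27, 2016; April 29, 2016; May 1, 2016

Gaps: 2, 2, 3, 2, 2 days — not constant, but cyclic with period 3.
The events fall on every Wednesday, Friday and Sunday.
Next Wednesday: April 27, 2016.
The following Friday is April 29, 2016.
The following Sunday is May 1, 2016.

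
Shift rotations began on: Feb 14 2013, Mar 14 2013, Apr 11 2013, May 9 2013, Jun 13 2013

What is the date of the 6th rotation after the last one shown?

Dec 12 2013

These are Thursdays at 28- or 35-day spacing (28, 28, 28, 35).
The pattern: 2nd Thursday of the month.
2nd Thursday of July 2013: Jul 11 2013.
August 2013 — 2nd Thursday is Aug 8 2013.
2nd Thursday of September 2013: Sep 12 2013.
October 2013 — 2nd Thursday is Oct 10 2013.
2nd Thursday of November 2013: Nov 14 2013.
December 2013 — 2nd Thursday is Dec 12 2013.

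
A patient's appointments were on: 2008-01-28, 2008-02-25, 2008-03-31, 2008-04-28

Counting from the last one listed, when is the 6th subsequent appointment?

These are Mondays with 28, 35, 28-day gaps.
Each is the final Monday of its month — 2008-03-31 is past the 28th, so '4th Monday' doesn't fit.
Last Monday of May 2008: 2008-05-26.
Last Monday of June 2008: 2008-06-30.
Last Monday of July 2008: 2008-07-28.
August 2008 ends with Monday 2008-08-25.
Last Monday of September 2008: 2008-09-29.
October 2008 ends with Monday 2008-10-27.

2008-10-27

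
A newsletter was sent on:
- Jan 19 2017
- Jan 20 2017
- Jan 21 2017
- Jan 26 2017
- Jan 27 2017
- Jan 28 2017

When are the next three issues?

Feb 2 2017, Feb 3 2017, Feb 4 2017

The gap pattern 1, 1, 5, 1, 1 repeats every 3 events.
These are the Thursdays, Fridays and Saturdays of each week.
Next Thursday: Feb 2 2017.
Next Friday: Feb 3 2017.
The following Saturday is Feb 4 2017.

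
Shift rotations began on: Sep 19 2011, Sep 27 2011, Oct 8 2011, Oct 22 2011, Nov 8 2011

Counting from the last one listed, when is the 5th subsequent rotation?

Mar 17 2012

Intervals are 8, 11, 14, 17 days — an arithmetic progression with common difference 3.
Next gap: 20 days. Nov 8 2011 + 20 days = Nov 28 2011.
Next gap: 23 days. Nov 28 2011 + 23 days = Dec 21 2011.
Next gap: 26 days. Dec 21 2011 + 26 days = Jan 16 2012.
Next gap: 29 days. Jan 16 2012 + 29 days = Feb 14 2012.
Next gap: 32 days. Feb 14 2012 + 32 days = Mar 17 2012.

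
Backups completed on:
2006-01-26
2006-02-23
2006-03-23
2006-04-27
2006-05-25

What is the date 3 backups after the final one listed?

2006-08-24

All dates are Thursdays, 28, 28, 35, 28 days apart.
Specifically, the 4th Thursday of each month.
4th Thursday of June 2006: 2006-06-22.
4th Thursday of July 2006: 2006-07-27.
August 2006 — 4th Thursday is 2006-08-24.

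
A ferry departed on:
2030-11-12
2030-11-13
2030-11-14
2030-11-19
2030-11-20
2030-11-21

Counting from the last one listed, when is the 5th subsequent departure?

2030-12-04

Gaps: 1, 1, 5, 1, 1 days — not constant, but cyclic with period 3.
The events fall on every Tuesday, Wednesday and Thursday.
Next Tuesday: 2030-11-26.
Next Wednesday: 2030-11-27.
The following Thursday is 2030-11-28.
The following Tuesday is 2030-12-03.
Next Wednesday: 2030-12-04.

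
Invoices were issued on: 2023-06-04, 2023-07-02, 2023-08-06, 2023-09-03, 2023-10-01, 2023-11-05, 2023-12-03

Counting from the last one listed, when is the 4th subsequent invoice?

These are Sundays at 28- or 35-day spacing (28, 35, 28, 28, 35, 28).
The pattern: 1st Sunday of the month.
1st Sunday of January 2024: 2024-01-07.
February 2024 — 1st Sunday is 2024-02-04.
March 2024 — 1st Sunday is 2024-03-03.
1st Sunday of April 2024: 2024-04-07.

2024-04-07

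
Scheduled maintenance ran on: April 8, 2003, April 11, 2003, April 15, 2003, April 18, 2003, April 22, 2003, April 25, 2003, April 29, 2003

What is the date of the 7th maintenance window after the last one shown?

May 23, 2003

Gaps: 3, 4, 3, 4, 3, 4 days — not constant, but cyclic with period 2.
The events fall on every Tuesday and Friday.
The following Friday is May 2, 2003.
Next Tuesday: May 6, 2003.
The following Friday is May 9, 2003.
Next Tuesday: May 13, 2003.
The following Friday is May 16, 2003.
Next Tuesday: May 20, 2003.
Next Friday: May 23, 2003.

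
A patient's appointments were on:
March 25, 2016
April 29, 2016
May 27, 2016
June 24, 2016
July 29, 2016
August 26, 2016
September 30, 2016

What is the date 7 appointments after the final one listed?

These are Fridays with 35, 28, 28, 35, 28, 35-day gaps.
Each is the final Friday of its month — April 29, 2016 is past the 28th, so '4th Friday' doesn't fit.
October 2016 ends with Friday October 28, 2016.
Last Friday of November 2016: November 25, 2016.
Last Friday of December 2016: December 30, 2016.
Last Friday of January 2017: January 27, 2017.
Last Friday of February 2017: February 24, 2017.
Last Friday of March 2017: March 31, 2017.
Last Friday of April 2017: April 28, 2017.

April 28, 2017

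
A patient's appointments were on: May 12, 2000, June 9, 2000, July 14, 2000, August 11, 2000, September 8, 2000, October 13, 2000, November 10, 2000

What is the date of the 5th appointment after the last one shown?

All dates are Fridays, 28, 35, 28, 28, 35, 28 days apart.
Specifically, the 2nd Friday of each month.
2nd Friday of December 2000: December 8, 2000.
January 2001 — 2nd Friday is January 12, 2001.
February 2001 — 2nd Friday is February 9, 2001.
March 2001 — 2nd Friday is March 9, 2001.
2nd Friday of April 2001: April 13, 2001.

April 13, 2001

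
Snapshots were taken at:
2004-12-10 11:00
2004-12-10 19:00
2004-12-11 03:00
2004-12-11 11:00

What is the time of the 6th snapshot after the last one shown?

2004-12-13 11:00

Spacing: 8, 8, 8 h — constant 8 h.
2004-12-11 11:00 + 8 h = 2004-12-11 19:00.
2004-12-11 19:00 + 8 h = 2004-12-12 03:00.
2004-12-12 03:00 + 8 h = 2004-12-12 11:00.
2004-12-12 11:00 + 8 h = 2004-12-12 19:00.
2004-12-12 19:00 + 8 h = 2004-12-13 03:00.
2004-12-13 03:00 + 8 h = 2004-12-13 11:00.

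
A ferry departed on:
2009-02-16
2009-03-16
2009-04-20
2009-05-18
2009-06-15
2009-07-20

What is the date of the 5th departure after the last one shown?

Gaps: 28, 35, 28, 28, 35 days — a mix of 28 and 35. Every date is a Monday.
Each is the 3rd Monday of its month.
3rd Monday of August 2009: 2009-08-17.
September 2009 — 3rd Monday is 2009-09-21.
3rd Monday of October 2009: 2009-10-19.
3rd Monday of November 2009: 2009-11-16.
3rd Monday of December 2009: 2009-12-21.

2009-12-21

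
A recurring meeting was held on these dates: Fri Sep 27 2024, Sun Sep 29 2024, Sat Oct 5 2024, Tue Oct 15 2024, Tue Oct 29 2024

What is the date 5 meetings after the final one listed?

Sat Mar 8 2025

Intervals are 2, 6, 10, 14 days — an arithmetic progression with common difference 4.
Next gap: 18 days. Tue Oct 29 2024 + 18 days = Sat Nov 16 2024.
Next gap: 22 days. Sat Nov 16 2024 + 22 days = Sun Dec 8 2024.
Next gap: 26 days. Sun Dec 8 2024 + 26 days = Fri Jan 3 2025.
Next gap: 30 days. Fri Jan 3 2025 + 30 days = Sun Feb 2 2025.
Next gap: 34 days. Sun Feb 2 2025 + 34 days = Sat Mar 8 2025.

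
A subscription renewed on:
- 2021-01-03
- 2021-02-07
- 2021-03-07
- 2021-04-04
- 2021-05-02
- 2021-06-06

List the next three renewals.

Gaps: 35, 28, 28, 28, 35 days — a mix of 28 and 35. Every date is a Sunday.
Each is the 1st Sunday of its month.
1st Sunday of July 2021: 2021-07-04.
August 2021 — 1st Sunday is 2021-08-01.
September 2021 — 1st Sunday is 2021-09-05.

2021-07-04, 2021-08-01, 2021-09-05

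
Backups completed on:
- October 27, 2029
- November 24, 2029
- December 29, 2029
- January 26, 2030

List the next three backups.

February 23, 2030; March 30, 2030; April 27, 2030

Every date is a Saturday; gaps 28, 35, 28 days.
Each is the last Saturday of its month (at least one falls on the 29th or later, ruling out '4th Saturday').
Last Saturday of February 2030: February 23, 2030.
March 2030 ends with Saturday March 30, 2030.
April 2030 ends with Saturday April 27, 2030.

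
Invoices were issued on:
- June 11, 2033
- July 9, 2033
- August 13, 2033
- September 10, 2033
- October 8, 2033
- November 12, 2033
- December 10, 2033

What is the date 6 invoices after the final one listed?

Gaps: 28, 35, 28, 28, 35, 28 days — a mix of 28 and 35. Every date is a Saturday.
Each is the 2nd Saturday of its month.
January 2034 — 2nd Saturday is January 14, 2034.
February 2034 — 2nd Saturday is February 11, 2034.
2nd Saturday of March 2034: March 11, 2034.
2nd Saturday of April 2034: April 8, 2034.
May 2034 — 2nd Saturday is May 13, 2034.
June 2034 — 2nd Saturday is June 10, 2034.

June 10, 2034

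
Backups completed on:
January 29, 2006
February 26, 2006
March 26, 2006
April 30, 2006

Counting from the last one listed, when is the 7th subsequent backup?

November 26, 2006

These are Sundays with 28, 28, 35-day gaps.
Each is the final Sunday of its month — January 29, 2006 is past the 28th, so '4th Sunday' doesn't fit.
Last Sunday of May 2006: May 28, 2006.
Last Sunday of June 2006: June 25, 2006.
July 2006 ends with Sunday July 30, 2006.
August 2006 ends with Sunday August 27, 2006.
Last Sunday of September 2006: September 24, 2006.
Last Sunday of October 2006: October 29, 2006.
November 2006 ends with Sunday November 26, 2006.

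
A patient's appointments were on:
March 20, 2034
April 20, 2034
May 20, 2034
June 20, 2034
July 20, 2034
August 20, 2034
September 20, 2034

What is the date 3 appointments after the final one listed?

December 20, 2034

Each date is the 20th; the gaps (31, 30, 31, 30, 31, 31) track the month lengths.
The rule is the 20th of each month.
Next: October 2034 → October 20, 2034.
November 2034: November 20, 2034.
December 2034: December 20, 2034.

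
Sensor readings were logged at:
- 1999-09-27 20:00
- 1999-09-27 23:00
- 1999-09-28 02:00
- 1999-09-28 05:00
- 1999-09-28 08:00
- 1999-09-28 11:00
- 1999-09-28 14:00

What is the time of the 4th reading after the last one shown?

Gaps: 3, 3, 3, 3, 3, 3 hours — each event is 3 hours after the previous one.
1999-09-28 14:00 + 3 h = 1999-09-28 17:00.
1999-09-28 17:00 + 3 h = 1999-09-28 20:00.
1999-09-28 20:00 + 3 h = 1999-09-28 23:00.
1999-09-28 23:00 + 3 h = 1999-09-29 02:00.

1999-09-29 02:00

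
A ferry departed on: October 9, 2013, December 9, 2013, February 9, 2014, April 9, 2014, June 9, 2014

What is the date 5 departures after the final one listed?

Gaps: 61, 62, 59, 61 days — not constant. Every event is on the 9th of the month.
Pattern: the 9th of every 2 months.
August 2014: August 9, 2014.
Next: October 2014 → October 9, 2014.
Next: December 2014 → December 9, 2014.
Next: February 2015 → February 9, 2015.
April 2015: April 9, 2015.

April 9, 2015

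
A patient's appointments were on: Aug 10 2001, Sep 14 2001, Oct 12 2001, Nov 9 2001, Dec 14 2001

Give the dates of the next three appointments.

Jan 11 2002, Feb 8 2002, Mar 8 2002

These are Fridays at 28- or 35-day spacing (35, 28, 28, 35).
The pattern: 2nd Friday of the month.
January 2002 — 2nd Friday is Jan 11 2002.
2nd Friday of February 2002: Feb 8 2002.
2nd Friday of March 2002: Mar 8 2002.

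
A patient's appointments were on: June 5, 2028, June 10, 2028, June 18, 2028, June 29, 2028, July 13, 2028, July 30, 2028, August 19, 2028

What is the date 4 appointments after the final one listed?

The spacing grows by 3 each time: 5, 8, 11, 14, 17, 20 days.
Next gap: 23 days. August 19, 2028 + 23 days = September 11, 2028.
Next gap: 26 days. September 11, 2028 + 26 days = October 7, 2028.
Next gap: 29 days. October 7, 2028 + 29 days = November 5, 2028.
Next gap: 32 days. November 5, 2028 + 32 days = December 7, 2028.

December 7, 2028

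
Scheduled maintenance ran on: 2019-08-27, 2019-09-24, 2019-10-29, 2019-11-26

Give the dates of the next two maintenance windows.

Every date is a Tuesday; gaps 28, 35, 28 days.
Each is the last Tuesday of its month (at least one falls on the 29th or later, ruling out '4th Tuesday').
December 2019 ends with Tuesday 2019-12-31.
January 2020 ends with Tuesday 2020-01-28.

2019-12-31, 2020-01-28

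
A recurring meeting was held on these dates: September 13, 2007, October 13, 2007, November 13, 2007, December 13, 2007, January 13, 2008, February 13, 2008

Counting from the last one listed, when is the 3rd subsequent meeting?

Gaps: 30, 31, 30, 31, 31 days — not constant. Every event is on the 13th of the month.
Pattern: the 13th of each month.
Next: March 2008 → March 13, 2008.
April 2008: April 13, 2008.
May 2008: May 13, 2008.

May 13, 2008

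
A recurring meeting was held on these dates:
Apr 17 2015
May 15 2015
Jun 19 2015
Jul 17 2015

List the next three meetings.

Aug 21 2015, Sep 18 2015, Oct 16 2015

These are Fridays at 28- or 35-day spacing (28, 35, 28).
The pattern: 3rd Friday of the month.
August 2015 — 3rd Friday is Aug 21 2015.
3rd Friday of September 2015: Sep 18 2015.
3rd Friday of October 2015: Oct 16 2015.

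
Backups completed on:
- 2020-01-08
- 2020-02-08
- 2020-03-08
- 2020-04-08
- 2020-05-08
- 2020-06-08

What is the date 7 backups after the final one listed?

2021-01-08

Each date is the 8th; the gaps (31, 29, 31, 30, 31) track the month lengths.
The rule is the 8th of each month.
Next: July 2020 → 2020-07-08.
August 2020: 2020-08-08.
September 2020: 2020-09-08.
Next: October 2020 → 2020-10-08.
Next: November 2020 → 2020-11-08.
Next: December 2020 → 2020-12-08.
Next: January 2021 → 2021-01-08.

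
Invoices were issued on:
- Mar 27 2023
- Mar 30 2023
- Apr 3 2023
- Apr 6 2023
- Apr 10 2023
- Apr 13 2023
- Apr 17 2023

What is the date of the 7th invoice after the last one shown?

May 11 2023

Gaps: 3, 4, 3, 4, 3, 4 days — not constant, but cyclic with period 2.
The events fall on every Monday and Thursday.
Next Thursday: Apr 20 2023.
The following Monday is Apr 24 2023.
Next Thursday: Apr 27 2023.
The following Monday is May 1 2023.
The following Thursday is May 4 2023.
The following Monday is May 8 2023.
Next Thursday: May 11 2023.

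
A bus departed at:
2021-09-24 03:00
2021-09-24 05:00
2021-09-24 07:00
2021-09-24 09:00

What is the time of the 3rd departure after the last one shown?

2021-09-24 15:00

Gaps: 2, 2, 2 hours — each event is 2 hours after the previous one.
2021-09-24 09:00 + 2 h = 2021-09-24 11:00.
2021-09-24 11:00 + 2 h = 2021-09-24 13:00.
2021-09-24 13:00 + 2 h = 2021-09-24 15:00.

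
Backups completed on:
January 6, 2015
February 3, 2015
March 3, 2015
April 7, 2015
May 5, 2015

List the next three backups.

All dates are Tuesdays, 28, 28, 35, 28 days apart.
Specifically, the 1st Tuesday of each month.
1st Tuesday of June 2015: June 2, 2015.
1st Tuesday of July 2015: July 7, 2015.
1st Tuesday of August 2015: August 4, 2015.

June 2, 2015; July 7, 2015; August 4, 2015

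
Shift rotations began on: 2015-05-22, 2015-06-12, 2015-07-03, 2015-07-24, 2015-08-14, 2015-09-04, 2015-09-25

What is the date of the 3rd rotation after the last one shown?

Gaps between consecutive events: 21, 21, 21, 21, 21, 21 days — a constant 21-day interval.
2015-09-25 + 21 days = 2015-10-16.
2015-10-16 + 21 days = 2015-11-06.
2015-11-06 + 21 days = 2015-11-27.

2015-11-27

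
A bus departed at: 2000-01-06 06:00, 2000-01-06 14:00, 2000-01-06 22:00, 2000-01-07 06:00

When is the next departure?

Gaps: 8, 8, 8 hours — each event is 8 hours after the previous one.
2000-01-07 06:00 + 8 h = 2000-01-07 14:00.

2000-01-07 14:00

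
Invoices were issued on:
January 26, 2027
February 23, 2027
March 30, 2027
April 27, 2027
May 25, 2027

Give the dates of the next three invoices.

June 29, 2027; July 27, 2027; August 31, 2027

All Tuesdays; the gaps (28, 35, 28, 28) vary with month length.
This is the last Tuesday of each month.
Last Tuesday of June 2027: June 29, 2027.
Last Tuesday of July 2027: July 27, 2027.
August 2027 ends with Tuesday August 31, 2027.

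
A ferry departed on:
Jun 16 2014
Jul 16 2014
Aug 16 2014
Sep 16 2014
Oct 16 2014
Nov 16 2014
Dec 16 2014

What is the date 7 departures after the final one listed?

Jul 16 2015

The day-of-month is always 16 (30, 31, 31, 30, 31, 30 days between events).
So this recurs on the 16th of each month.
Next: January 2015 → Jan 16 2015.
February 2015: Feb 16 2015.
March 2015: Mar 16 2015.
Next: April 2015 → Apr 16 2015.
Next: May 2015 → May 16 2015.
June 2015: Jun 16 2015.
Next: July 2015 → Jul 16 2015.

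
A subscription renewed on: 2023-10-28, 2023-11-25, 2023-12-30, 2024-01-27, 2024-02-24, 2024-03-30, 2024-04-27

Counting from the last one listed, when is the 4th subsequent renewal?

2024-08-31

All Saturdays; the gaps (28, 35, 28, 28, 35, 28) vary with month length.
This is the last Saturday of each month.
Last Saturday of May 2024: 2024-05-25.
June 2024 ends with Saturday 2024-06-29.
July 2024 ends with Saturday 2024-07-27.
Last Saturday of August 2024: 2024-08-31.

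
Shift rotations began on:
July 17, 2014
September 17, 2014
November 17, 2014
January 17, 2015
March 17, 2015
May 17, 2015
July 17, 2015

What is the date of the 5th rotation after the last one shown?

May 17, 2016

Each date is the 17th; the gaps (62, 61, 61, 59, 61, 61) track the month lengths.
The rule is the 17th of every 2 months.
Next: September 2015 → September 17, 2015.
Next: November 2015 → November 17, 2015.
January 2016: January 17, 2016.
Next: March 2016 → March 17, 2016.
May 2016: May 17, 2016.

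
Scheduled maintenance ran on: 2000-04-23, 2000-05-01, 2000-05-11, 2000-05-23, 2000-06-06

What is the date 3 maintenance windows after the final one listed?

Intervals are 8, 10, 12, 14 days — an arithmetic progression with common difference 2.
Next gap: 16 days. 2000-06-06 + 16 days = 2000-06-22.
Next gap: 18 days. 2000-06-22 + 18 days = 2000-07-10.
Next gap: 20 days. 2000-07-10 + 20 days = 2000-07-30.

2000-07-30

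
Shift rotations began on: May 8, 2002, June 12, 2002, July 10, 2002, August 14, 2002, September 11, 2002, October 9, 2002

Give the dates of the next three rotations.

November 13, 2002; December 11, 2002; January 8, 2003

These are Wednesdays at 28- or 35-day spacing (35, 28, 35, 28, 28).
The pattern: 2nd Wednesday of the month.
November 2002 — 2nd Wednesday is November 13, 2002.
2nd Wednesday of December 2002: December 11, 2002.
January 2003 — 2nd Wednesday is January 8, 2003.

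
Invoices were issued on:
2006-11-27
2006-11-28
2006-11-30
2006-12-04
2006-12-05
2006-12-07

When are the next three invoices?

2006-12-11, 2006-12-12, 2006-12-14

Every event lands on a Monday or Tuesday or Thursday (gaps cycle 1, 2, 4, 1, 2).
So the schedule is: every Monday, Tuesday and Thursday.
The following Monday is 2006-12-11.
Next Tuesday: 2006-12-12.
The following Thursday is 2006-12-14.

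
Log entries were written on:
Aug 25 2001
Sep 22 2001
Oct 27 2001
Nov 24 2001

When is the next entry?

Dec 22 2001

Gaps: 28, 35, 28 days — a mix of 28 and 35. Every date is a Saturday.
Each is the 4th Saturday of its month.
December 2001 — 4th Saturday is Dec 22 2001.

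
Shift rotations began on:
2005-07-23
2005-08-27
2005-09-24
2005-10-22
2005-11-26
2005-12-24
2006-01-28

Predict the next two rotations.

2006-02-25, 2006-03-25

Gaps: 35, 28, 28, 35, 28, 35 days — a mix of 28 and 35. Every date is a Saturday.
Each is the 4th Saturday of its month.
4th Saturday of February 2006: 2006-02-25.
4th Saturday of March 2006: 2006-03-25.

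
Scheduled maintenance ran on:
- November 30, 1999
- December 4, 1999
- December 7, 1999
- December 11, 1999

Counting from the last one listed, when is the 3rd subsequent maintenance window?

Every event lands on a Tuesday or Saturday (gaps cycle 4, 3, 4).
So the schedule is: every Tuesday and Saturday.
The following Tuesday is December 14, 1999.
Next Saturday: December 18, 1999.
Next Tuesday: December 21, 1999.

December 21, 1999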